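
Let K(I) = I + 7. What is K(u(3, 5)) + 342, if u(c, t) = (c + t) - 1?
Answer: 356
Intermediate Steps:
u(c, t) = -1 + c + t
K(I) = 7 + I
K(u(3, 5)) + 342 = (7 + (-1 + 3 + 5)) + 342 = (7 + 7) + 342 = 14 + 342 = 356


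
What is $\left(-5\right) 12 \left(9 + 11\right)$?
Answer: $-1200$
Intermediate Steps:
$\left(-5\right) 12 \left(9 + 11\right) = \left(-60\right) 20 = -1200$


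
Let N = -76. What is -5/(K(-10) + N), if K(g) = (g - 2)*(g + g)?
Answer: -5/164 ≈ -0.030488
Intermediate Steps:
K(g) = 2*g*(-2 + g) (K(g) = (-2 + g)*(2*g) = 2*g*(-2 + g))
-5/(K(-10) + N) = -5/(2*(-10)*(-2 - 10) - 76) = -5/(2*(-10)*(-12) - 76) = -5/(240 - 76) = -5/164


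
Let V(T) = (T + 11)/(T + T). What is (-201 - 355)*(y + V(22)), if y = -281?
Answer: 155819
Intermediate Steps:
V(T) = (11 + T)/(2*T) (V(T) = (11 + T)/((2*T)) = (11 + T)*(1/(2*T)) = (11 + T)/(2*T))
(-201 - 355)*(y + V(22)) = (-201 - 355)*(-281 + (½)*(11 + 22)/22) = -556*(-281 + (½)*(1/22)*33) = -556*(-281 + ¾) = -556*(-1121/4) = 155819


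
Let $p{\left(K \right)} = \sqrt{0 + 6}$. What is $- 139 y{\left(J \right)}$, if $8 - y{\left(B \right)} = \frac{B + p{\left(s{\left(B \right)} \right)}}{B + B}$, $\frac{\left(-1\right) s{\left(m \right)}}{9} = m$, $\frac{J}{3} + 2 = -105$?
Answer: $- \frac{2085}{2} - \frac{139 \sqrt{6}}{642} \approx -1043.0$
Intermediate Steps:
$J = -321$ ($J = -6 + 3 \left(-105\right) = -6 - 315 = -321$)
$s{\left(m \right)} = - 9 m$
$p{\left(K \right)} = \sqrt{6}$
$y{\left(B \right)} = 8 - \frac{B + \sqrt{6}}{2 B}$ ($y{\left(B \right)} = 8 - \frac{B + \sqrt{6}}{B + B} = 8 - \frac{B + \sqrt{6}}{2 B}$)
$- 139 y{\left(J \right)} = - 139 \frac{- \sqrt{6} + 15 \left(-321\right)}{2 \left(-321\right)} = - 139 \cdot \frac{1}{2} \left(- \frac{1}{321}\right) \left(- \sqrt{6} - 4815\right) = - 139 \cdot \frac{1}{2} \left(- \frac{1}{321}\right) \left(-4815 - \sqrt{6}\right) = - 139 \left(\frac{15}{2} + \frac{\sqrt{6}}{642}\right) = - \frac{2085}{2} - \frac{139 \sqrt{6}}{642}$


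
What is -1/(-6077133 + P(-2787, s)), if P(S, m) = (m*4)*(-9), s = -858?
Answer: 1/6046245 ≈ 1.6539e-7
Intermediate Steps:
P(S, m) = -36*m (P(S, m) = (4*m)*(-9) = -36*m)
-1/(-6077133 + P(-2787, s)) = -1/(-6077133 - 36*(-858)) = -1/(-6077133 + 30888) = -1/(-6046245) = -1*(-1/6046245) = 1/6046245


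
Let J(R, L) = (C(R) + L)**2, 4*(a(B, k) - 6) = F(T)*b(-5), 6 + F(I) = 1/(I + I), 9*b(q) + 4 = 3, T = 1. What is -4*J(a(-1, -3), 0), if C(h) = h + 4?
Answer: -534361/1296 ≈ -412.32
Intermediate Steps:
b(q) = -1/9 (b(q) = -4/9 + (1/9)*3 = -4/9 + 1/3 = -1/9)
F(I) = -6 + 1/(2*I) (F(I) = -6 + 1/(I + I) = -6 + 1/(2*I))
a(B, k) = 443/72 (a(B, k) = 6 + ((-6 + (1/2)/1)*(-1/9))/4 = 6 + ((-6 + (1/2)*1)*(-1/9))/4 = 6 + ((-6 + 1/2)*(-1/9))/4 = 6 + (-11/2*(-1/9))/4 = 6 + (1/4)*(11/18) = 6 + 11/72 = 443/72)
C(h) = 4 + h
J(R, L) = (4 + L + R)**2 (J(R, L) = ((4 + R) + L)**2 = (4 + L + R)**2)
-4*J(a(-1, -3), 0) = -4*(4 + 0 + 443/72)**2 = -4*(731/72)**2 = -4*534361/5184 = -534361/1296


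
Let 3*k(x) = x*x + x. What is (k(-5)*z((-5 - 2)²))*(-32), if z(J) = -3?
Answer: 640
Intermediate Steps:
k(x) = x/3 + x²/3 (k(x) = (x*x + x)/3 = (x² + x)/3 = (x + x²)/3 = x/3 + x²/3)
(k(-5)*z((-5 - 2)²))*(-32) = (((⅓)*(-5)*(1 - 5))*(-3))*(-32) = (((⅓)*(-5)*(-4))*(-3))*(-32) = ((20/3)*(-3))*(-32) = -20*(-32) = 640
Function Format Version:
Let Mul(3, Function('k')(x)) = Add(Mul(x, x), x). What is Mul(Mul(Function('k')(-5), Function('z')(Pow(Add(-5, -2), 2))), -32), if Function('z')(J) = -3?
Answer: 640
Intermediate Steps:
Function('k')(x) = Add(Mul(Rational(1, 3), x), Mul(Rational(1, 3), Pow(x, 2))) (Function('k')(x) = Mul(Rational(1, 3), Add(Mul(x, x), x)) = Mul(Rational(1, 3), Add(Pow(x, 2), x)) = Mul(Rational(1, 3), Add(x, Pow(x, 2))) = Add(Mul(Rational(1, 3), x), Mul(Rational(1, 3), Pow(x, 2))))
Mul(Mul(Function('k')(-5), Function('z')(Pow(Add(-5, -2), 2))), -32) = Mul(Mul(Mul(Rational(1, 3), -5, Add(1, -5)), -3), -32) = Mul(Mul(Mul(Rational(1, 3), -5, -4), -3), -32) = Mul(Mul(Rational(20, 3), -3), -32) = Mul(-20, -32) = 640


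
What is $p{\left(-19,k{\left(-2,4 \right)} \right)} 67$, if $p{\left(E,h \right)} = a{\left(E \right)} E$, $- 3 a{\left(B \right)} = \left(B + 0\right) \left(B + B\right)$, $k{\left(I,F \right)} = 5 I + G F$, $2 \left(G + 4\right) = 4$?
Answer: $\frac{919106}{3} \approx 3.0637 \cdot 10^{5}$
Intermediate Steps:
$G = -2$ ($G = -4 + \frac{1}{2} \cdot 4 = -4 + 2 = -2$)
$k{\left(I,F \right)} = - 2 F + 5 I$ ($k{\left(I,F \right)} = 5 I - 2 F = - 2 F + 5 I$)
$a{\left(B \right)} = - \frac{2 B^{2}}{3}$ ($a{\left(B \right)} = - \frac{\left(B + 0\right) \left(B + B\right)}{3} = - \frac{B 2 B}{3} = - \frac{2 B^{2}}{3}$)
$p{\left(E,h \right)} = - \frac{2 E^{3}}{3}$ ($p{\left(E,h \right)} = - \frac{2 E^{2}}{3} E = - \frac{2 E^{3}}{3}$)
$p{\left(-19,k{\left(-2,4 \right)} \right)} 67 = - \frac{2 \left(-19\right)^{3}}{3} \cdot 67 = \left(- \frac{2}{3}\right) \left(-6859\right) 67 = \frac{13718}{3} \cdot 67 = \frac{919106}{3}$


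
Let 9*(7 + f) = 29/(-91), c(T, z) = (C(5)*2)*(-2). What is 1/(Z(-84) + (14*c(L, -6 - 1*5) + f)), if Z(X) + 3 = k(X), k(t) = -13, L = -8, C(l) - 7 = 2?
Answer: -819/431642 ≈ -0.0018974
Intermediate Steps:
C(l) = 9 (C(l) = 7 + 2 = 9)
Z(X) = -16 (Z(X) = -3 - 13 = -16)
c(T, z) = -36 (c(T, z) = (9*2)*(-2) = 18*(-2) = -36)
f = -5762/819 (f = -7 + (29/(-91))/9 = -7 + (29*(-1/91))/9 = -7 + (⅑)*(-29/91) = -7 - 29/819 = -5762/819 ≈ -7.0354)
1/(Z(-84) + (14*c(L, -6 - 1*5) + f)) = 1/(-16 + (14*(-36) - 5762/819)) = 1/(-16 + (-504 - 5762/819)) = 1/(-16 - 418538/819) = 1/(-431642/819) = -819/431642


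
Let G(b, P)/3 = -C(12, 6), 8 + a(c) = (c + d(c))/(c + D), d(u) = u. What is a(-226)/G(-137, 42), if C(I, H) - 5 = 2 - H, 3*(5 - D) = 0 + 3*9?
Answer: 694/345 ≈ 2.0116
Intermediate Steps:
D = -4 (D = 5 - (0 + 3*9)/3 = 5 - (0 + 27)/3 = 5 - ⅓*27 = 5 - 9 = -4)
a(c) = -8 + 2*c/(-4 + c) (a(c) = -8 + (c + c)/(c - 4) = -8 + (2*c)/(-4 + c) = -8 + 2*c/(-4 + c))
C(I, H) = 7 - H (C(I, H) = 5 + (2 - H) = 7 - H)
G(b, P) = -3 (G(b, P) = 3*(-(7 - 1*6)) = 3*(-(7 - 6)) = 3*(-1*1) = 3*(-1) = -3)
a(-226)/G(-137, 42) = (2*(16 - 3*(-226))/(-4 - 226))/(-3) = (2*(16 + 678)/(-230))*(-⅓) = (2*(-1/230)*694)*(-⅓) = -694/115*(-⅓) = 694/345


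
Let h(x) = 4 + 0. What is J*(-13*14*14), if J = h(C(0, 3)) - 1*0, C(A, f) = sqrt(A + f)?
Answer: -10192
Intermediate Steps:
h(x) = 4
J = 4 (J = 4 - 1*0 = 4 + 0 = 4)
J*(-13*14*14) = 4*(-13*14*14) = 4*(-182*14) = 4*(-2548) = -10192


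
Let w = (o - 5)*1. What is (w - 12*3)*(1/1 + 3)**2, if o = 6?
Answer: -560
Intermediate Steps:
w = 1 (w = (6 - 5)*1 = 1*1 = 1)
(w - 12*3)*(1/1 + 3)**2 = (1 - 12*3)*(1/1 + 3)**2 = (1 - 36)*(1 + 3)**2 = -35*4**2 = -35*16 = -560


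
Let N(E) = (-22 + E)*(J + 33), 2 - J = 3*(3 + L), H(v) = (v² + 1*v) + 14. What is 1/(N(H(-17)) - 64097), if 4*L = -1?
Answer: -1/57035 ≈ -1.7533e-5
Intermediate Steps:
L = -¼ (L = (¼)*(-1) = -¼ ≈ -0.25000)
H(v) = 14 + v + v² (H(v) = (v² + v) + 14 = (v + v²) + 14 = 14 + v + v²)
J = -25/4 (J = 2 - 3*(3 - ¼) = 2 - 3*11/4 = 2 - 1*33/4 = 2 - 33/4 = -25/4 ≈ -6.2500)
N(E) = -1177/2 + 107*E/4 (N(E) = (-22 + E)*(-25/4 + 33) = (-22 + E)*(107/4) = -1177/2 + 107*E/4)
1/(N(H(-17)) - 64097) = 1/((-1177/2 + 107*(14 - 17 + (-17)²)/4) - 64097) = 1/((-1177/2 + 107*(14 - 17 + 289)/4) - 64097) = 1/((-1177/2 + (107/4)*286) - 64097) = 1/((-1177/2 + 15301/2) - 64097) = 1/(7062 - 64097) = 1/(-57035) = -1/57035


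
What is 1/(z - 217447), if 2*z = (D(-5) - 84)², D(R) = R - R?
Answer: -1/213919 ≈ -4.6747e-6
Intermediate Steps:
D(R) = 0
z = 3528 (z = (0 - 84)²/2 = (½)*(-84)² = (½)*7056 = 3528)
1/(z - 217447) = 1/(3528 - 217447) = 1/(-213919) = -1/213919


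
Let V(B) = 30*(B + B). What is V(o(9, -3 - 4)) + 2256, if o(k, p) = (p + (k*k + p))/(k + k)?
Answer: 7438/3 ≈ 2479.3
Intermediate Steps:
o(k, p) = (k**2 + 2*p)/(2*k) (o(k, p) = (p + (k**2 + p))/((2*k)) = (p + (p + k**2))*(1/(2*k)) = (k**2 + 2*p)*(1/(2*k)) = (k**2 + 2*p)/(2*k))
V(B) = 60*B (V(B) = 30*(2*B) = 60*B)
V(o(9, -3 - 4)) + 2256 = 60*((1/2)*9 + (-3 - 4)/9) + 2256 = 60*(9/2 - 7*1/9) + 2256 = 60*(9/2 - 7/9) + 2256 = 60*(67/18) + 2256 = 670/3 + 2256 = 7438/3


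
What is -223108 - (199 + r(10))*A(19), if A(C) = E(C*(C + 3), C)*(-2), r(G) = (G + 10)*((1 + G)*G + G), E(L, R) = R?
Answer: -124346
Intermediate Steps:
r(G) = (10 + G)*(G + G*(1 + G)) (r(G) = (10 + G)*(G*(1 + G) + G) = (10 + G)*(G + G*(1 + G)))
A(C) = -2*C (A(C) = C*(-2) = -2*C)
-223108 - (199 + r(10))*A(19) = -223108 - (199 + 10*(20 + 10² + 12*10))*(-2*19) = -223108 - (199 + 10*(20 + 100 + 120))*(-38) = -223108 - (199 + 10*240)*(-38) = -223108 - (199 + 2400)*(-38) = -223108 - 2599*(-38) = -223108 - 1*(-98762) = -223108 + 98762 = -124346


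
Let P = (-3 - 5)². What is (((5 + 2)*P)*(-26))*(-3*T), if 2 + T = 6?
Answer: 139776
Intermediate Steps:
T = 4 (T = -2 + 6 = 4)
P = 64 (P = (-8)² = 64)
(((5 + 2)*P)*(-26))*(-3*T) = (((5 + 2)*64)*(-26))*(-3*4) = ((7*64)*(-26))*(-12) = (448*(-26))*(-12) = -11648*(-12) = 139776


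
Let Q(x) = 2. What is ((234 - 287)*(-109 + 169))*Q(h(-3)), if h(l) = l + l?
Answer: -6360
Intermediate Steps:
h(l) = 2*l
((234 - 287)*(-109 + 169))*Q(h(-3)) = ((234 - 287)*(-109 + 169))*2 = -53*60*2 = -3180*2 = -6360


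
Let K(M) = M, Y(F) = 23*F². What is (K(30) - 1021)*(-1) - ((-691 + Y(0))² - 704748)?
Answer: 228258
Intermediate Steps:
(K(30) - 1021)*(-1) - ((-691 + Y(0))² - 704748) = (30 - 1021)*(-1) - ((-691 + 23*0²)² - 704748) = -991*(-1) - ((-691 + 23*0)² - 704748) = 991 - ((-691 + 0)² - 704748) = 991 - ((-691)² - 704748) = 991 - (477481 - 704748) = 991 - 1*(-227267) = 991 + 227267 = 228258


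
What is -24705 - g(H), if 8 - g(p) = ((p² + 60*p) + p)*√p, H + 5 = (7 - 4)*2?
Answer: -24651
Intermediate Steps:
H = 1 (H = -5 + (7 - 4)*2 = -5 + 3*2 = -5 + 6 = 1)
g(p) = 8 - √p*(p² + 61*p) (g(p) = 8 - ((p² + 60*p) + p)*√p = 8 - (p² + 61*p)*√p = 8 - √p*(p² + 61*p))
-24705 - g(H) = -24705 - (8 - 1^(5/2) - 61*1^(3/2)) = -24705 - (8 - 1*1 - 61*1) = -24705 - (8 - 1 - 61) = -24705 - 1*(-54) = -24705 + 54 = -24651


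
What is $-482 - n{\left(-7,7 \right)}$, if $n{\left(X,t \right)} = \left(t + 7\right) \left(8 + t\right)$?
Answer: $-692$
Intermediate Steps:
$n{\left(X,t \right)} = \left(7 + t\right) \left(8 + t\right)$
$-482 - n{\left(-7,7 \right)} = -482 - \left(56 + 7^{2} + 15 \cdot 7\right) = -482 - \left(56 + 49 + 105\right) = -482 - 210 = -692$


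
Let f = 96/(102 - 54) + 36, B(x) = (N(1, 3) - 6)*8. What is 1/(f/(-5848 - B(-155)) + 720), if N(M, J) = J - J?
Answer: 2900/2087981 ≈ 0.0013889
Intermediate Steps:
N(M, J) = 0
B(x) = -48 (B(x) = (0 - 6)*8 = -6*8 = -48)
f = 38 (f = 96/48 + 36 = 96*(1/48) + 36 = 2 + 36 = 38)
1/(f/(-5848 - B(-155)) + 720) = 1/(38/(-5848 - 1*(-48)) + 720) = 1/(38/(-5848 + 48) + 720) = 1/(38/(-5800) + 720) = 1/(38*(-1/5800) + 720) = 1/(-19/2900 + 720) = 1/(2087981/2900) = 2900/2087981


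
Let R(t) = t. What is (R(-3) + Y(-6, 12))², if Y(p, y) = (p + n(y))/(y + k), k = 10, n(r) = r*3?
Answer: 324/121 ≈ 2.6777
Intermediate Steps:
n(r) = 3*r
Y(p, y) = (p + 3*y)/(10 + y) (Y(p, y) = (p + 3*y)/(y + 10) = (p + 3*y)/(10 + y))
(R(-3) + Y(-6, 12))² = (-3 + (-6 + 3*12)/(10 + 12))² = (-3 + (-6 + 36)/22)² = (-3 + (1/22)*30)² = (-3 + 15/11)² = (-18/11)² = 324/121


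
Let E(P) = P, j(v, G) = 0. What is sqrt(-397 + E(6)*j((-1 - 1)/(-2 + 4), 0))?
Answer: I*sqrt(397) ≈ 19.925*I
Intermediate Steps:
sqrt(-397 + E(6)*j((-1 - 1)/(-2 + 4), 0)) = sqrt(-397 + 6*0) = sqrt(-397 + 0) = sqrt(-397) = I*sqrt(397)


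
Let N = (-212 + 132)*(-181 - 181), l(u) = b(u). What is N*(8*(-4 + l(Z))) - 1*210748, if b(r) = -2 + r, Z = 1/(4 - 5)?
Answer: -1832508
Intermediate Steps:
Z = -1 (Z = 1/(-1) = -1)
l(u) = -2 + u
N = 28960 (N = -80*(-362) = 28960)
N*(8*(-4 + l(Z))) - 1*210748 = 28960*(8*(-4 + (-2 - 1))) - 1*210748 = 28960*(8*(-4 - 3)) - 210748 = 28960*(8*(-7)) - 210748 = 28960*(-56) - 210748 = -1621760 - 210748 = -1832508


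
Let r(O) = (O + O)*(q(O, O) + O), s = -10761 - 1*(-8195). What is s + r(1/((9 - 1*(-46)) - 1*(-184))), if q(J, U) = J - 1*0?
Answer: -146572482/57121 ≈ -2566.0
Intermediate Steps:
q(J, U) = J (q(J, U) = J + 0 = J)
s = -2566 (s = -10761 + 8195 = -2566)
r(O) = 4*O² (r(O) = (O + O)*(O + O) = (2*O)*(2*O) = 4*O²)
s + r(1/((9 - 1*(-46)) - 1*(-184))) = -2566 + 4*(1/((9 - 1*(-46)) - 1*(-184)))² = -2566 + 4*(1/((9 + 46) + 184))² = -2566 + 4*(1/(55 + 184))² = -2566 + 4*(1/239)² = -2566 + 4*(1/57121) = -2566 + 4/57121 = -146572482/57121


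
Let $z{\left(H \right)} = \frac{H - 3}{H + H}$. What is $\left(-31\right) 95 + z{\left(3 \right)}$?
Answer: $-2945$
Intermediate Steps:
$z{\left(H \right)} = \frac{-3 + H}{2 H}$
$\left(-31\right) 95 + z{\left(3 \right)} = \left(-31\right) 95 + \frac{-3 + 3}{2 \cdot 3} = -2945 + \frac{1}{2} \cdot \frac{1}{3} \cdot 0 = -2945 + 0 = -2945$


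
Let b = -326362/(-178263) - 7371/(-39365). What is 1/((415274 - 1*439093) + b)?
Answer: -7017322995/167131455201202 ≈ -4.1987e-5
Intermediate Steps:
b = 14161216703/7017322995 (b = -326362*(-1/178263) - 7371*(-1/39365) = 326362/178263 + 7371/39365 = 14161216703/7017322995 ≈ 2.0180)
1/((415274 - 1*439093) + b) = 1/((415274 - 1*439093) + 14161216703/7017322995) = 1/((415274 - 439093) + 14161216703/7017322995) = 1/(-23819 + 14161216703/7017322995) = 1/(-167131455201202/7017322995) = -7017322995/167131455201202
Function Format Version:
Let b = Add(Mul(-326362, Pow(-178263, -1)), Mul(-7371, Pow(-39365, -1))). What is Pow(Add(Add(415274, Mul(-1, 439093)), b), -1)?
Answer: Rational(-7017322995, 167131455201202) ≈ -4.1987e-5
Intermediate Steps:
b = Rational(14161216703, 7017322995) (b = Add(Mul(-326362, Rational(-1, 178263)), Mul(-7371, Rational(-1, 39365))) = Add(Rational(326362, 178263), Rational(7371, 39365)) = Rational(14161216703, 7017322995) ≈ 2.0180)
Pow(Add(Add(415274, Mul(-1, 439093)), b), -1) = Pow(Add(Add(415274, Mul(-1, 439093)), Rational(14161216703, 7017322995)), -1) = Pow(Add(Add(415274, -439093), Rational(14161216703, 7017322995)), -1) = Pow(Add(-23819, Rational(14161216703, 7017322995)), -1) = Pow(Rational(-167131455201202, 7017322995), -1) = Rational(-7017322995, 167131455201202)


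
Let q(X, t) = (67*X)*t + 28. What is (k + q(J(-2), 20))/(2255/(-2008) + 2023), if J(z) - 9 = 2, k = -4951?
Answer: 19712536/4059929 ≈ 4.8554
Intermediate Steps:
J(z) = 11 (J(z) = 9 + 2 = 11)
q(X, t) = 28 + 67*X*t (q(X, t) = 67*X*t + 28 = 28 + 67*X*t)
(k + q(J(-2), 20))/(2255/(-2008) + 2023) = (-4951 + (28 + 67*11*20))/(2255/(-2008) + 2023) = (-4951 + (28 + 14740))/(2255*(-1/2008) + 2023) = (-4951 + 14768)/(-2255/2008 + 2023) = 9817/(4059929/2008) = 9817*(2008/4059929) = 19712536/4059929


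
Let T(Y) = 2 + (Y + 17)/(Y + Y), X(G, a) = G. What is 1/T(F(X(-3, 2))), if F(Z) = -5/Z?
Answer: 5/38 ≈ 0.13158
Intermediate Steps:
T(Y) = 2 + (17 + Y)/(2*Y) (T(Y) = 2 + (17 + Y)/((2*Y)) = 2 + (17 + Y)*(1/(2*Y)) = 2 + (17 + Y)/(2*Y))
1/T(F(X(-3, 2))) = 1/((17 + 5*(-5/(-3)))/(2*((-5/(-3))))) = 1/((17 + 5*(-5*(-1/3)))/(2*((-5*(-1/3))))) = 1/((17 + 5*(5/3))/(2*(5/3))) = 1/((1/2)*(3/5)*(17 + 25/3)) = 1/((1/2)*(3/5)*(76/3)) = 1/(38/5) = 5/38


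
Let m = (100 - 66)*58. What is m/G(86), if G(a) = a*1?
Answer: 986/43 ≈ 22.930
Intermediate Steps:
m = 1972 (m = 34*58 = 1972)
G(a) = a
m/G(86) = 1972/86 = 1972*(1/86) = 986/43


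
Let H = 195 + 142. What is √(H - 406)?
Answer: I*√69 ≈ 8.3066*I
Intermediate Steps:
H = 337
√(H - 406) = √(337 - 406) = √(-69) = I*√69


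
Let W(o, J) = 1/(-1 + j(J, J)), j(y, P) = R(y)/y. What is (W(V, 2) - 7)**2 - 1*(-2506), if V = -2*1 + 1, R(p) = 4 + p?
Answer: 10193/4 ≈ 2548.3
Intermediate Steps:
j(y, P) = (4 + y)/y
V = -1 (V = -2 + 1 = -1)
W(o, J) = 1/(-1 + (4 + J)/J)
(W(V, 2) - 7)**2 - 1*(-2506) = ((1/4)*2 - 7)**2 - 1*(-2506) = (1/2 - 7)**2 + 2506 = (-13/2)**2 + 2506 = 169/4 + 2506 = 10193/4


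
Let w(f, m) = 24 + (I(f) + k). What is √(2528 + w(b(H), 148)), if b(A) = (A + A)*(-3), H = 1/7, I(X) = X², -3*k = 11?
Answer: √1124139/21 ≈ 50.488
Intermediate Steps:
k = -11/3 (k = -⅓*11 = -11/3 ≈ -3.6667)
H = ⅐ ≈ 0.14286
b(A) = -6*A (b(A) = (2*A)*(-3) = -6*A)
w(f, m) = 61/3 + f² (w(f, m) = 24 + (f² - 11/3) = 24 + (-11/3 + f²) = 61/3 + f²)
√(2528 + w(b(H), 148)) = √(2528 + (61/3 + (-6*⅐)²)) = √(2528 + (61/3 + (-6/7)²)) = √(2528 + (61/3 + 36/49)) = √(2528 + 3097/147) = √(374713/147) = √1124139/21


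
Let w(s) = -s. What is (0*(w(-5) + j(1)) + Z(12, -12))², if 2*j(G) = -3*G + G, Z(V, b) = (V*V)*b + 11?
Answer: 2948089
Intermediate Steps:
Z(V, b) = 11 + b*V² (Z(V, b) = V²*b + 11 = b*V² + 11 = 11 + b*V²)
j(G) = -G (j(G) = (-3*G + G)/2 = (-2*G)/2 = -G)
(0*(w(-5) + j(1)) + Z(12, -12))² = (0*(-1*(-5) - 1*1) + (11 - 12*12²))² = (0*(5 - 1) + (11 - 12*144))² = (0*4 + (11 - 1728))² = (0 - 1717)² = (-1717)² = 2948089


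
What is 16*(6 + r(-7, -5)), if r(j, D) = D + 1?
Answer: 32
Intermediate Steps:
r(j, D) = 1 + D
16*(6 + r(-7, -5)) = 16*(6 + (1 - 5)) = 16*(6 - 4) = 16*2 = 32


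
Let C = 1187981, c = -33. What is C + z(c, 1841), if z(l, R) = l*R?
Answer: 1127228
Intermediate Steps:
z(l, R) = R*l
C + z(c, 1841) = 1187981 + 1841*(-33) = 1187981 - 60753 = 1127228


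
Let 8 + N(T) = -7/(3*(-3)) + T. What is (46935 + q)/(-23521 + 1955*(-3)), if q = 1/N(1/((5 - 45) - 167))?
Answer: -70214553/43961456 ≈ -1.5972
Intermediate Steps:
N(T) = -65/9 + T (N(T) = -8 + (-7/(3*(-3)) + T) = -8 + (-7/(-9) + T) = -8 + (-7*(-⅑) + T) = -8 + (7/9 + T) = -65/9 + T)
q = -207/1496 (q = 1/(-65/9 + 1/((5 - 45) - 167)) = 1/(-65/9 + 1/(-40 - 167)) = 1/(-65/9 + 1/(-207)) = 1/(-65/9 - 1/207) = 1/(-1496/207) = -207/1496 ≈ -0.13837)
(46935 + q)/(-23521 + 1955*(-3)) = (46935 - 207/1496)/(-23521 + 1955*(-3)) = 70214553/(1496*(-23521 - 5865)) = (70214553/1496)/(-29386) = (70214553/1496)*(-1/29386) = -70214553/43961456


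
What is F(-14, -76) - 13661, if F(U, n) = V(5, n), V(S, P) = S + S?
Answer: -13651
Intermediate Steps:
V(S, P) = 2*S
F(U, n) = 10 (F(U, n) = 2*5 = 10)
F(-14, -76) - 13661 = 10 - 13661 = -13651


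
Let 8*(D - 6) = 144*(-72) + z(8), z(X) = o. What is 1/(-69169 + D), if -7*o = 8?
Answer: -7/493214 ≈ -1.4193e-5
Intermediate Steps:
o = -8/7 (o = -⅐*8 = -8/7 ≈ -1.1429)
z(X) = -8/7
D = -9031/7 (D = 6 + (144*(-72) - 8/7)/8 = 6 + (-10368 - 8/7)/8 = 6 + (⅛)*(-72584/7) = 6 - 9073/7 = -9031/7 ≈ -1290.1)
1/(-69169 + D) = 1/(-69169 - 9031/7) = 1/(-493214/7) = -7/493214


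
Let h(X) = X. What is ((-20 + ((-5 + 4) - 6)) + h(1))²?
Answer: 676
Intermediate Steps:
((-20 + ((-5 + 4) - 6)) + h(1))² = ((-20 + ((-5 + 4) - 6)) + 1)² = ((-20 + (-1 - 6)) + 1)² = ((-20 - 7) + 1)² = (-27 + 1)² = (-26)² = 676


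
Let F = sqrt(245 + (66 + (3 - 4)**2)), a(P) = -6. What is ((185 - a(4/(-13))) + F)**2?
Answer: 36793 + 764*sqrt(78) ≈ 43540.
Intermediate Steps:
F = 2*sqrt(78) (F = sqrt(245 + (66 + (-1)**2)) = sqrt(245 + (66 + 1)) = sqrt(245 + 67) = sqrt(312) = 2*sqrt(78) ≈ 17.664)
((185 - a(4/(-13))) + F)**2 = ((185 - 1*(-6)) + 2*sqrt(78))**2 = ((185 + 6) + 2*sqrt(78))**2 = (191 + 2*sqrt(78))**2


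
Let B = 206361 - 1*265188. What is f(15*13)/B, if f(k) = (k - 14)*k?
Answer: -11765/19609 ≈ -0.59998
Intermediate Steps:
f(k) = k*(-14 + k) (f(k) = (-14 + k)*k = k*(-14 + k))
B = -58827 (B = 206361 - 265188 = -58827)
f(15*13)/B = ((15*13)*(-14 + 15*13))/(-58827) = (195*(-14 + 195))*(-1/58827) = (195*181)*(-1/58827) = 35295*(-1/58827) = -11765/19609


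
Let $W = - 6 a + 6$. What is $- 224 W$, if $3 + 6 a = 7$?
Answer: $-448$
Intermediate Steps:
$a = \frac{2}{3}$ ($a = - \frac{1}{2} + \frac{1}{6} \cdot 7 = - \frac{1}{2} + \frac{7}{6} = \frac{2}{3} \approx 0.66667$)
$W = 2$ ($W = \left(-6\right) \frac{2}{3} + 6 = -4 + 6 = 2$)
$- 224 W = \left(-224\right) 2 = -448$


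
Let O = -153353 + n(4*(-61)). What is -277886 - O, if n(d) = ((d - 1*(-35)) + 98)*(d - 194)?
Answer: -173151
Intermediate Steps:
n(d) = (-194 + d)*(133 + d) (n(d) = ((d + 35) + 98)*(-194 + d) = ((35 + d) + 98)*(-194 + d) = (133 + d)*(-194 + d) = (-194 + d)*(133 + d))
O = -104735 (O = -153353 + (-25802 + (4*(-61))² - 244*(-61)) = -153353 + (-25802 + (-244)² - 61*(-244)) = -153353 + (-25802 + 59536 + 14884) = -153353 + 48618 = -104735)
-277886 - O = -277886 - 1*(-104735) = -277886 + 104735 = -173151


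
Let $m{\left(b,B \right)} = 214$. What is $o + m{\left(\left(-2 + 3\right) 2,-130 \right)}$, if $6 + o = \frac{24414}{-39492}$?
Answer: $\frac{1364987}{6582} \approx 207.38$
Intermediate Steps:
$o = - \frac{43561}{6582}$ ($o = -6 + \frac{24414}{-39492} = -6 + 24414 \left(- \frac{1}{39492}\right) = -6 - \frac{4069}{6582} = - \frac{43561}{6582} \approx -6.6182$)
$o + m{\left(\left(-2 + 3\right) 2,-130 \right)} = - \frac{43561}{6582} + 214 = \frac{1364987}{6582}$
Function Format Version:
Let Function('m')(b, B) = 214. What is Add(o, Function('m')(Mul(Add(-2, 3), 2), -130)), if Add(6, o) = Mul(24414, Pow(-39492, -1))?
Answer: Rational(1364987, 6582) ≈ 207.38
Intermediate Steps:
o = Rational(-43561, 6582) (o = Add(-6, Mul(24414, Pow(-39492, -1))) = Add(-6, Mul(24414, Rational(-1, 39492))) = Add(-6, Rational(-4069, 6582)) = Rational(-43561, 6582) ≈ -6.6182)
Add(o, Function('m')(Mul(Add(-2, 3), 2), -130)) = Add(Rational(-43561, 6582), 214) = Rational(1364987, 6582)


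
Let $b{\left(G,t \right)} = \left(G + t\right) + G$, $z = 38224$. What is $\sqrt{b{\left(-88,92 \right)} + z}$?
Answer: $2 \sqrt{9535} \approx 195.29$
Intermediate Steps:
$b{\left(G,t \right)} = t + 2 G$
$\sqrt{b{\left(-88,92 \right)} + z} = \sqrt{\left(92 + 2 \left(-88\right)\right) + 38224} = \sqrt{\left(92 - 176\right) + 38224} = \sqrt{-84 + 38224} = \sqrt{38140} = 2 \sqrt{9535}$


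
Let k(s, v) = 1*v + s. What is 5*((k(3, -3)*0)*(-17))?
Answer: 0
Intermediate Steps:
k(s, v) = s + v (k(s, v) = v + s = s + v)
5*((k(3, -3)*0)*(-17)) = 5*(((3 - 3)*0)*(-17)) = 5*((0*0)*(-17)) = 5*(0*(-17)) = 5*0 = 0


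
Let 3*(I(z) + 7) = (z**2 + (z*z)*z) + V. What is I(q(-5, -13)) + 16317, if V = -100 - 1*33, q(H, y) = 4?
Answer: 48877/3 ≈ 16292.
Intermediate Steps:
V = -133 (V = -100 - 33 = -133)
I(z) = -154/3 + z**2/3 + z**3/3 (I(z) = -7 + ((z**2 + (z*z)*z) - 133)/3 = -7 + ((z**2 + z**2*z) - 133)/3 = -7 + ((z**2 + z**3) - 133)/3 = -7 + (-133 + z**2 + z**3)/3 = -7 + (-133/3 + z**2/3 + z**3/3) = -154/3 + z**2/3 + z**3/3)
I(q(-5, -13)) + 16317 = (-154/3 + (1/3)*4**2 + (1/3)*4**3) + 16317 = (-154/3 + (1/3)*16 + (1/3)*64) + 16317 = (-154/3 + 16/3 + 64/3) + 16317 = -74/3 + 16317 = 48877/3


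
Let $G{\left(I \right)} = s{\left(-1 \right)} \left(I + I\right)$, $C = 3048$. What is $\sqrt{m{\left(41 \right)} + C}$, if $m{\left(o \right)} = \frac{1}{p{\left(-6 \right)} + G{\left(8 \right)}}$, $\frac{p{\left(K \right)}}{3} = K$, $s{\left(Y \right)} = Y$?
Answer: $\frac{\sqrt{3523454}}{34} \approx 55.208$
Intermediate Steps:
$p{\left(K \right)} = 3 K$
$G{\left(I \right)} = - 2 I$ ($G{\left(I \right)} = - (I + I) = - 2 I$)
$m{\left(o \right)} = - \frac{1}{34}$ ($m{\left(o \right)} = \frac{1}{3 \left(-6\right) - 16} = \frac{1}{-18 - 16} = \frac{1}{-34} = - \frac{1}{34}$)
$\sqrt{m{\left(41 \right)} + C} = \sqrt{- \frac{1}{34} + 3048} = \sqrt{\frac{103631}{34}} = \frac{\sqrt{3523454}}{34}$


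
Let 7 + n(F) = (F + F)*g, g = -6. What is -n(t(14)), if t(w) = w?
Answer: 175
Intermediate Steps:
n(F) = -7 - 12*F (n(F) = -7 + (F + F)*(-6) = -7 + (2*F)*(-6) = -7 - 12*F)
-n(t(14)) = -(-7 - 12*14) = -(-7 - 168) = -1*(-175) = 175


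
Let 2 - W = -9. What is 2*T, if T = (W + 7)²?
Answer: 648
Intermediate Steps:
W = 11 (W = 2 - 1*(-9) = 2 + 9 = 11)
T = 324 (T = (11 + 7)² = 18² = 324)
2*T = 2*324 = 648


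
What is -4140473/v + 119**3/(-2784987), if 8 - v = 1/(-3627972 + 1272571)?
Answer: -27160545743052359482/52478092103283 ≈ -5.1756e+5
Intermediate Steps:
v = 18843209/2355401 (v = 8 - 1/(-3627972 + 1272571) = 8 - 1/(-2355401) = 8 - 1*(-1/2355401) = 8 + 1/2355401 = 18843209/2355401 ≈ 8.0000)
-4140473/v + 119**3/(-2784987) = -4140473/18843209/2355401 + 119**3/(-2784987) = -4140473*2355401/18843209 + 1685159*(-1/2784987) = -9752474244673/18843209 - 1685159/2784987 = -27160545743052359482/52478092103283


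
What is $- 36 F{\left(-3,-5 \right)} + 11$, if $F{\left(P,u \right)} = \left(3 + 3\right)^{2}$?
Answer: $-1285$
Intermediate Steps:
$F{\left(P,u \right)} = 36$ ($F{\left(P,u \right)} = 6^{2} = 36$)
$- 36 F{\left(-3,-5 \right)} + 11 = \left(-36\right) 36 + 11 = -1296 + 11 = -1285$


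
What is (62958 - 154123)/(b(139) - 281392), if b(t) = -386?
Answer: 91165/281778 ≈ 0.32353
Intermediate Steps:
(62958 - 154123)/(b(139) - 281392) = (62958 - 154123)/(-386 - 281392) = -91165/(-281778) = -91165*(-1/281778) = 91165/281778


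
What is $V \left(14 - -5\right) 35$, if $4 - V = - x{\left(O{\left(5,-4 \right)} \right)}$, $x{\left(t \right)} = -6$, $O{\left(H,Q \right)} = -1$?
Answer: $-1330$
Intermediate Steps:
$V = -2$ ($V = 4 - \left(-1\right) \left(-6\right) = 4 - 6 = -2$)
$V \left(14 - -5\right) 35 = - 2 \left(14 - -5\right) 35 = - 2 \left(14 + 5\right) 35 = \left(-2\right) 19 \cdot 35 = \left(-38\right) 35 = -1330$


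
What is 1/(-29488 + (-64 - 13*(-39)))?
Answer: -1/29045 ≈ -3.4429e-5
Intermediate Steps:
1/(-29488 + (-64 - 13*(-39))) = 1/(-29488 + (-64 + 507)) = 1/(-29488 + 443) = 1/(-29045) = -1/29045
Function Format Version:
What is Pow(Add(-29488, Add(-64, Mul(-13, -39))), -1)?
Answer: Rational(-1, 29045) ≈ -3.4429e-5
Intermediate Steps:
Pow(Add(-29488, Add(-64, Mul(-13, -39))), -1) = Pow(Add(-29488, Add(-64, 507)), -1) = Pow(Add(-29488, 443), -1) = Pow(-29045, -1) = Rational(-1, 29045)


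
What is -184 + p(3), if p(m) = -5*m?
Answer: -199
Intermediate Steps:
-184 + p(3) = -184 - 5*3 = -184 - 15 = -199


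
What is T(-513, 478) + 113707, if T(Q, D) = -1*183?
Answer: 113524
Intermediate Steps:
T(Q, D) = -183
T(-513, 478) + 113707 = -183 + 113707 = 113524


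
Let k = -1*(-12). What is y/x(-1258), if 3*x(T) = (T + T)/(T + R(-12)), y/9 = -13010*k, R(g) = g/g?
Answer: -1324639170/629 ≈ -2.1059e+6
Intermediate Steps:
R(g) = 1
k = 12
y = -1405080 (y = 9*(-13010*12) = 9*(-156120) = -1405080)
x(T) = 2*T/(3*(1 + T)) (x(T) = ((T + T)/(T + 1))/3 = ((2*T)/(1 + T))/3 = (2*T/(1 + T))/3 = 2*T/(3*(1 + T)))
y/x(-1258) = -1405080/((⅔)*(-1258)/(1 - 1258)) = -1405080/((⅔)*(-1258)/(-1257)) = -1405080/((⅔)*(-1258)*(-1/1257)) = -1405080/2516/3771 = -1405080*3771/2516 = -1324639170/629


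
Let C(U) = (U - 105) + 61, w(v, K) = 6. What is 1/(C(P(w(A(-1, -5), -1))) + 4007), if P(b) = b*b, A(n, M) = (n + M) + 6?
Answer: 1/3999 ≈ 0.00025006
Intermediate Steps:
A(n, M) = 6 + M + n (A(n, M) = (M + n) + 6 = 6 + M + n)
P(b) = b**2
C(U) = -44 + U (C(U) = (-105 + U) + 61 = -44 + U)
1/(C(P(w(A(-1, -5), -1))) + 4007) = 1/((-44 + 6**2) + 4007) = 1/((-44 + 36) + 4007) = 1/(-8 + 4007) = 1/3999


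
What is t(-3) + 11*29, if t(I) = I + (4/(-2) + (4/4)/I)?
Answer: 941/3 ≈ 313.67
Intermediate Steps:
t(I) = -2 + I + 1/I (t(I) = I + (4*(-1/2) + (4*(1/4))/I) = I + (-2 + 1/I) = -2 + I + 1/I)
t(-3) + 11*29 = (-2 - 3 + 1/(-3)) + 11*29 = (-2 - 3 - 1/3) + 319 = -16/3 + 319 = 941/3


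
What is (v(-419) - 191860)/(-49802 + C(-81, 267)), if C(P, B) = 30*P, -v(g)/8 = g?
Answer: 47127/13058 ≈ 3.6091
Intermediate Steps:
v(g) = -8*g
(v(-419) - 191860)/(-49802 + C(-81, 267)) = (-8*(-419) - 191860)/(-49802 + 30*(-81)) = (3352 - 191860)/(-49802 - 2430) = -188508/(-52232) = -188508*(-1/52232) = 47127/13058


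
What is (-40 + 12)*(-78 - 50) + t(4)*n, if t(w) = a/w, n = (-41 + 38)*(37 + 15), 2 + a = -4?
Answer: 3818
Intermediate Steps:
a = -6 (a = -2 - 4 = -6)
n = -156 (n = -3*52 = -156)
t(w) = -6/w
(-40 + 12)*(-78 - 50) + t(4)*n = (-40 + 12)*(-78 - 50) - 6/4*(-156) = -28*(-128) - 6*1/4*(-156) = 3584 - 3/2*(-156) = 3584 + 234 = 3818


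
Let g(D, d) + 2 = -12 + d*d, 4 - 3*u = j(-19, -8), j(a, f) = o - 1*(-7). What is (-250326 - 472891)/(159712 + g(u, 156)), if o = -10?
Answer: -723217/184034 ≈ -3.9298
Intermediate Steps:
j(a, f) = -3 (j(a, f) = -10 - 1*(-7) = -10 + 7 = -3)
u = 7/3 (u = 4/3 - 1/3*(-3) = 4/3 + 1 = 7/3 ≈ 2.3333)
g(D, d) = -14 + d**2 (g(D, d) = -2 + (-12 + d*d) = -2 + (-12 + d**2) = -14 + d**2)
(-250326 - 472891)/(159712 + g(u, 156)) = (-250326 - 472891)/(159712 + (-14 + 156**2)) = -723217/(159712 + (-14 + 24336)) = -723217/(159712 + 24322) = -723217/184034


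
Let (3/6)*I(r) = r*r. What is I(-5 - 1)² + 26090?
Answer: 31274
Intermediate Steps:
I(r) = 2*r² (I(r) = 2*(r*r) = 2*r²)
I(-5 - 1)² + 26090 = (2*(-5 - 1)²)² + 26090 = (2*(-6)²)² + 26090 = (2*36)² + 26090 = 72² + 26090 = 5184 + 26090 = 31274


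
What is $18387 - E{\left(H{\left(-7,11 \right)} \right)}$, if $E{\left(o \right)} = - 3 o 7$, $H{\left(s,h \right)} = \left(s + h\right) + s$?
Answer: $18324$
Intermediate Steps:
$H{\left(s,h \right)} = h + 2 s$ ($H{\left(s,h \right)} = \left(h + s\right) + s = h + 2 s$)
$E{\left(o \right)} = - 21 o$
$18387 - E{\left(H{\left(-7,11 \right)} \right)} = 18387 - - 21 \left(11 + 2 \left(-7\right)\right) = 18387 - - 21 \left(11 - 14\right) = 18387 - \left(-21\right) \left(-3\right) = 18387 - 63 = 18324$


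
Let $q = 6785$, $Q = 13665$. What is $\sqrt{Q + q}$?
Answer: $5 \sqrt{818} \approx 143.0$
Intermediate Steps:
$\sqrt{Q + q} = \sqrt{13665 + 6785} = \sqrt{20450} = 5 \sqrt{818}$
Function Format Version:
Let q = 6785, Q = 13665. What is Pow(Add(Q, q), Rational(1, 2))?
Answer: Mul(5, Pow(818, Rational(1, 2))) ≈ 143.00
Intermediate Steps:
Pow(Add(Q, q), Rational(1, 2)) = Pow(Add(13665, 6785), Rational(1, 2)) = Pow(20450, Rational(1, 2)) = Mul(5, Pow(818, Rational(1, 2)))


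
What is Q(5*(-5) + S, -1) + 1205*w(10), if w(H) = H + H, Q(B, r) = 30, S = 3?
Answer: 24130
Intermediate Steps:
w(H) = 2*H
Q(5*(-5) + S, -1) + 1205*w(10) = 30 + 1205*(2*10) = 30 + 1205*20 = 30 + 24100 = 24130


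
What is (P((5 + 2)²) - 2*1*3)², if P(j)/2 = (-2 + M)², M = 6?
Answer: 676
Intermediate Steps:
P(j) = 32 (P(j) = 2*(-2 + 6)² = 2*4² = 2*16 = 32)
(P((5 + 2)²) - 2*1*3)² = (32 - 2*1*3)² = (32 - 2*3)² = (32 - 6)² = 26² = 676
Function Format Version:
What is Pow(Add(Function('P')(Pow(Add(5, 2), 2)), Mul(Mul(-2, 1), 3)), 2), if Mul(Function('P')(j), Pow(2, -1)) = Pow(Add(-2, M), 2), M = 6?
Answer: 676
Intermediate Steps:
Function('P')(j) = 32 (Function('P')(j) = Mul(2, Pow(Add(-2, 6), 2)) = Mul(2, Pow(4, 2)) = Mul(2, 16) = 32)
Pow(Add(Function('P')(Pow(Add(5, 2), 2)), Mul(Mul(-2, 1), 3)), 2) = Pow(Add(32, Mul(Mul(-2, 1), 3)), 2) = Pow(Add(32, Mul(-2, 3)), 2) = Pow(Add(32, -6), 2) = Pow(26, 2) = 676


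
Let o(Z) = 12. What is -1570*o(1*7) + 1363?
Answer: -17477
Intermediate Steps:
-1570*o(1*7) + 1363 = -1570*12 + 1363 = -18840 + 1363 = -17477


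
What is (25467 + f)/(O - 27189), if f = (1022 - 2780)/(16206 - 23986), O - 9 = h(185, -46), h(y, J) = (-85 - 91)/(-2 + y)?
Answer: -18129354147/19349311240 ≈ -0.93695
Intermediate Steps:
h(y, J) = -176/(-2 + y)
O = 1471/183 (O = 9 - 176/(-2 + 185) = 9 - 176/183 = 1471/183 ≈ 8.0383)
f = 879/3890 (f = -1758/(-7780) = -1758*(-1/7780) = 879/3890 ≈ 0.22596)
(25467 + f)/(O - 27189) = (25467 + 879/3890)/(1471/183 - 27189) = 99067509/(3890*(-4974116/183)) = (99067509/3890)*(-183/4974116) = -18129354147/19349311240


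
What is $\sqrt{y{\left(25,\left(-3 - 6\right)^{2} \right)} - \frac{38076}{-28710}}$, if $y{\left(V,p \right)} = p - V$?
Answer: $\frac{\sqrt{1312554210}}{4785} \approx 7.5714$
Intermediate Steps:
$\sqrt{y{\left(25,\left(-3 - 6\right)^{2} \right)} - \frac{38076}{-28710}} = \sqrt{\left(\left(-3 - 6\right)^{2} - 25\right) - \frac{38076}{-28710}} = \sqrt{\left(\left(-9\right)^{2} - 25\right) - - \frac{6346}{4785}} = \sqrt{\left(81 - 25\right) + \frac{6346}{4785}} = \sqrt{56 + \frac{6346}{4785}} = \sqrt{\frac{274306}{4785}} = \frac{\sqrt{1312554210}}{4785}$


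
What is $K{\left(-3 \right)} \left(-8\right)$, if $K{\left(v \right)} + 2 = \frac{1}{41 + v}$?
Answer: $\frac{300}{19} \approx 15.789$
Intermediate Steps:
$K{\left(v \right)} = -2 + \frac{1}{41 + v}$
$K{\left(-3 \right)} \left(-8\right) = \frac{-81 - -6}{41 - 3} \left(-8\right) = \frac{-81 + 6}{38} \left(-8\right) = \frac{1}{38} \left(-75\right) \left(-8\right) = \left(- \frac{75}{38}\right) \left(-8\right) = \frac{300}{19}$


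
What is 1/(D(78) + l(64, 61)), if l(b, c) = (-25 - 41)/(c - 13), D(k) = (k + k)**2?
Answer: 8/194677 ≈ 4.1094e-5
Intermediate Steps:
D(k) = 4*k**2 (D(k) = (2*k)**2 = 4*k**2)
l(b, c) = -66/(-13 + c)
1/(D(78) + l(64, 61)) = 1/(4*78**2 - 66/(-13 + 61)) = 1/(4*6084 - 66/48) = 1/(24336 - 66*1/48) = 1/(24336 - 11/8) = 1/(194677/8) = 8/194677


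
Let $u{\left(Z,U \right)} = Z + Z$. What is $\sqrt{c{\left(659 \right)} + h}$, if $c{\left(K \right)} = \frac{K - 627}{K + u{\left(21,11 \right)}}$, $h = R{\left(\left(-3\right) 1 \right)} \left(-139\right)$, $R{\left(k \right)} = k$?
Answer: $\frac{\sqrt{204936649}}{701} \approx 20.422$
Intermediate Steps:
$h = 417$ ($h = \left(-3\right) 1 \left(-139\right) = \left(-3\right) \left(-139\right) = 417$)
$u{\left(Z,U \right)} = 2 Z$
$c{\left(K \right)} = \frac{-627 + K}{42 + K}$ ($c{\left(K \right)} = \frac{K - 627}{K + 2 \cdot 21} = \frac{-627 + K}{K + 42} = \frac{-627 + K}{42 + K}$)
$\sqrt{c{\left(659 \right)} + h} = \sqrt{\frac{-627 + 659}{42 + 659} + 417} = \sqrt{\frac{1}{701} \cdot 32 + 417} = \sqrt{\frac{32}{701} + 417} = \sqrt{\frac{292349}{701}} = \frac{\sqrt{204936649}}{701}$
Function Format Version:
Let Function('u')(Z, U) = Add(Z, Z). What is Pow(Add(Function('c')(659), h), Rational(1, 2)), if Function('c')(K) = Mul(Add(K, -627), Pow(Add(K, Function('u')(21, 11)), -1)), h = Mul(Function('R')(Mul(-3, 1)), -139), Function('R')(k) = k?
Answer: Mul(Rational(1, 701), Pow(204936649, Rational(1, 2))) ≈ 20.422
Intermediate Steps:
h = 417 (h = Mul(Mul(-3, 1), -139) = Mul(-3, -139) = 417)
Function('u')(Z, U) = Mul(2, Z)
Function('c')(K) = Mul(Pow(Add(42, K), -1), Add(-627, K)) (Function('c')(K) = Mul(Add(K, -627), Pow(Add(K, Mul(2, 21)), -1)) = Mul(Add(-627, K), Pow(Add(K, 42), -1)) = Mul(Add(-627, K), Pow(Add(42, K), -1)) = Mul(Pow(Add(42, K), -1), Add(-627, K)))
Pow(Add(Function('c')(659), h), Rational(1, 2)) = Pow(Add(Mul(Pow(Add(42, 659), -1), Add(-627, 659)), 417), Rational(1, 2)) = Pow(Add(Mul(Pow(701, -1), 32), 417), Rational(1, 2)) = Pow(Add(Mul(Rational(1, 701), 32), 417), Rational(1, 2)) = Pow(Add(Rational(32, 701), 417), Rational(1, 2)) = Pow(Rational(292349, 701), Rational(1, 2)) = Mul(Rational(1, 701), Pow(204936649, Rational(1, 2)))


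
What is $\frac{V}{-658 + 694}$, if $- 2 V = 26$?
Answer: $- \frac{13}{36} \approx -0.36111$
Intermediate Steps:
$V = -13$ ($V = \left(- \frac{1}{2}\right) 26 = -13$)
$\frac{V}{-658 + 694} = \frac{1}{-658 + 694} \left(-13\right) = \frac{1}{36} \left(-13\right) = - \frac{13}{36}$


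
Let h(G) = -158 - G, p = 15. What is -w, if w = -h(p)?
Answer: -173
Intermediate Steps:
w = 173 (w = -(-158 - 1*15) = -(-158 - 15) = -1*(-173) = 173)
-w = -1*173 = -173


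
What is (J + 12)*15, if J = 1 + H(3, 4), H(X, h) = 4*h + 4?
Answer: 495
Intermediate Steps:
H(X, h) = 4 + 4*h
J = 21 (J = 1 + (4 + 4*4) = 1 + (4 + 16) = 1 + 20 = 21)
(J + 12)*15 = (21 + 12)*15 = 33*15 = 495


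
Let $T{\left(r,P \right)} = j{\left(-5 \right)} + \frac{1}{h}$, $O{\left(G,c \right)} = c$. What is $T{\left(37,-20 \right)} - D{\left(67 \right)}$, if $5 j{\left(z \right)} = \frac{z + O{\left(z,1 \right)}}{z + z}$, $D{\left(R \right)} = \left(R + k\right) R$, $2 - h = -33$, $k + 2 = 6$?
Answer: $- \frac{832456}{175} \approx -4756.9$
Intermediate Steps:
$k = 4$ ($k = -2 + 6 = 4$)
$h = 35$ ($h = 2 - -33 = 2 + 33 = 35$)
$D{\left(R \right)} = R \left(4 + R\right)$ ($D{\left(R \right)} = \left(R + 4\right) R = \left(4 + R\right) R = R \left(4 + R\right)$)
$j{\left(z \right)} = \frac{1 + z}{10 z}$ ($j{\left(z \right)} = \frac{\left(z + 1\right) \frac{1}{z + z}}{5} = \frac{\left(1 + z\right) \frac{1}{2 z}}{5} = \frac{\frac{1}{2} \frac{1}{z} \left(1 + z\right)}{5} = \frac{1 + z}{10 z}$)
$T{\left(r,P \right)} = \frac{19}{175}$ ($T{\left(r,P \right)} = \frac{1 - 5}{10 \left(-5\right)} + \frac{1}{35} = \frac{1}{10} \left(- \frac{1}{5}\right) \left(-4\right) + \frac{1}{35} = \frac{2}{25} + \frac{1}{35} = \frac{19}{175}$)
$T{\left(37,-20 \right)} - D{\left(67 \right)} = \frac{19}{175} - 67 \left(4 + 67\right) = \frac{19}{175} - 67 \cdot 71 = \frac{19}{175} - 4757 = - \frac{832456}{175}$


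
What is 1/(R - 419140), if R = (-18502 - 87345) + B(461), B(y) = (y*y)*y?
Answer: 1/97447194 ≈ 1.0262e-8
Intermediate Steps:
B(y) = y³ (B(y) = y²*y = y³)
R = 97866334 (R = (-18502 - 87345) + 461³ = -105847 + 97972181 = 97866334)
1/(R - 419140) = 1/(97866334 - 419140) = 1/97447194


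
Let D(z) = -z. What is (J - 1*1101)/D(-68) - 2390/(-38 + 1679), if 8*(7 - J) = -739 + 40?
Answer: -14515133/892704 ≈ -16.260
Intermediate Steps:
J = 755/8 (J = 7 - (-739 + 40)/8 = 7 - 1/8*(-699) = 7 + 699/8 = 755/8 ≈ 94.375)
(J - 1*1101)/D(-68) - 2390/(-38 + 1679) = (755/8 - 1*1101)/((-1*(-68))) - 2390/(-38 + 1679) = (755/8 - 1101)/68 - 2390/1641 = -8053/8*1/68 - 2390*1/1641 = -8053/544 - 2390/1641 = -14515133/892704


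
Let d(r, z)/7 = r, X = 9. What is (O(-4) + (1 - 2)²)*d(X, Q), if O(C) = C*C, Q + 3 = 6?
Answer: 1071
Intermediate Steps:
Q = 3 (Q = -3 + 6 = 3)
O(C) = C²
d(r, z) = 7*r
(O(-4) + (1 - 2)²)*d(X, Q) = ((-4)² + (1 - 2)²)*(7*9) = (16 + (-1)²)*63 = (16 + 1)*63 = 17*63 = 1071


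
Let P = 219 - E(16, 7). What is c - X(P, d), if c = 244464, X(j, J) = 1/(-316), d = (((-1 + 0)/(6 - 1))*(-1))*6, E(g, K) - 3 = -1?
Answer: 77250625/316 ≈ 2.4446e+5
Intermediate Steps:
E(g, K) = 2 (E(g, K) = 3 - 1 = 2)
d = 6/5 (d = (-1/5*(-1))*6 = (-1*⅕*(-1))*6 = -⅕*(-1)*6 = (⅕)*6 = 6/5 ≈ 1.2000)
P = 217 (P = 219 - 1*2 = 219 - 2 = 217)
X(j, J) = -1/316
c - X(P, d) = 244464 - 1*(-1/316) = 244464 + 1/316 = 77250625/316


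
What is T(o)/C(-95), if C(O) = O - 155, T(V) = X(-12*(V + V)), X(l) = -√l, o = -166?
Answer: 2*√249/125 ≈ 0.25248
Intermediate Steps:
T(V) = -2*√6*√(-V) (T(V) = -√(-12*(V + V)) = -√(-24*V) = -2*√6*√(-V))
C(O) = -155 + O
T(o)/C(-95) = (-2*√6*√(-1*(-166)))/(-155 - 95) = -2*√6*√166/(-250) = -4*√249*(-1/250) = 2*√249/125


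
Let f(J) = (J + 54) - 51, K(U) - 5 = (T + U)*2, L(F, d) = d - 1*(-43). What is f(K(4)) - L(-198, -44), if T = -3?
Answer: 11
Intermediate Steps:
L(F, d) = 43 + d (L(F, d) = d + 43 = 43 + d)
K(U) = -1 + 2*U (K(U) = 5 + (-3 + U)*2 = 5 + (-6 + 2*U) = -1 + 2*U)
f(J) = 3 + J (f(J) = (54 + J) - 51 = 3 + J)
f(K(4)) - L(-198, -44) = (3 + (-1 + 2*4)) - (43 - 44) = (3 + (-1 + 8)) - 1*(-1) = (3 + 7) + 1 = 10 + 1 = 11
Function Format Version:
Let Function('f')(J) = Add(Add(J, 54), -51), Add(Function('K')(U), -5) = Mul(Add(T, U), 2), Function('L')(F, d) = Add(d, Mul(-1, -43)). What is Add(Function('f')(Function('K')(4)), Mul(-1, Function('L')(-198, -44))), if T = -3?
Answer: 11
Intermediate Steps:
Function('L')(F, d) = Add(43, d) (Function('L')(F, d) = Add(d, 43) = Add(43, d))
Function('K')(U) = Add(-1, Mul(2, U)) (Function('K')(U) = Add(5, Mul(Add(-3, U), 2)) = Add(5, Add(-6, Mul(2, U))) = Add(-1, Mul(2, U)))
Function('f')(J) = Add(3, J) (Function('f')(J) = Add(Add(54, J), -51) = Add(3, J))
Add(Function('f')(Function('K')(4)), Mul(-1, Function('L')(-198, -44))) = Add(Add(3, Add(-1, Mul(2, 4))), Mul(-1, Add(43, -44))) = Add(Add(3, Add(-1, 8)), Mul(-1, -1)) = Add(Add(3, 7), 1) = Add(10, 1) = 11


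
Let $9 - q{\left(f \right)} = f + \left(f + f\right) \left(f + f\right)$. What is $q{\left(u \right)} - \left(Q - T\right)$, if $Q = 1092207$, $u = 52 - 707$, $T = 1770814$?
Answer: $-1036829$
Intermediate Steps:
$u = -655$ ($u = 52 - 707 = -655$)
$q{\left(f \right)} = 9 - f - 4 f^{2}$ ($q{\left(f \right)} = 9 - \left(f + \left(f + f\right) \left(f + f\right)\right) = 9 - \left(f + 2 f 2 f\right) = 9 - \left(f + 4 f^{2}\right) = 9 - f - 4 f^{2}$)
$q{\left(u \right)} - \left(Q - T\right) = \left(9 - -655 - 4 \left(-655\right)^{2}\right) - \left(1092207 - 1770814\right) = \left(9 + 655 - 1716100\right) - \left(1092207 - 1770814\right) = \left(9 + 655 - 1716100\right) - -678607 = -1715436 + 678607 = -1036829$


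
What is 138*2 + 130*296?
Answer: 38756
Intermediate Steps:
138*2 + 130*296 = 276 + 38480 = 38756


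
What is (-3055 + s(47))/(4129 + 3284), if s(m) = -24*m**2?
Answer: -56071/7413 ≈ -7.5639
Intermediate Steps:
(-3055 + s(47))/(4129 + 3284) = (-3055 - 24*47**2)/(4129 + 3284) = (-3055 - 24*2209)/7413 = (-3055 - 53016)*(1/7413) = -56071*1/7413 = -56071/7413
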